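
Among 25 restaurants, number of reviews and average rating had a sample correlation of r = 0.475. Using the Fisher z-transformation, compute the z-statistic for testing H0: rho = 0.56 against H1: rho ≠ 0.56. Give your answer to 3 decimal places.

-0.546

z_r = atanh(0.475) = 0.516508,  z_0 = atanh(0.56) = 0.632833
SE = 1/√(n−3) = 1/√22 = 0.213201
z = (z_r − z_0)/SE = (0.516508 − 0.632833) / 0.213201 = -0.116325 / 0.213201 = -0.546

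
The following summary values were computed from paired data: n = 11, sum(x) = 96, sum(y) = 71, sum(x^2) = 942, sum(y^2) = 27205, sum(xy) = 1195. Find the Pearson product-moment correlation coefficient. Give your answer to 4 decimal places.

0.3447

S_xy = nΣxy − ΣxΣy = 11·1195 − 96·71 = 13145 − 6816 = 6329
S_xx = nΣx² − (Σx)² = 11·942 − 96² = 10362 − 9216 = 1146
S_yy = nΣy² − (Σy)² = 11·27205 − 71² = 299255 − 5041 = 294214
r = S_xy / √(S_xx·S_yy) = 6329 / √(1146·294214) = 6329 / √337169244 = 6329 / 18362.1688 = 0.3447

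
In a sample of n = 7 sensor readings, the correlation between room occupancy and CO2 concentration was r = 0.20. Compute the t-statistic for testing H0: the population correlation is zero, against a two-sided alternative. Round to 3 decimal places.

0.456

1 − r² = 1 − 0.0400 = 0.9600;  √(1−r²) = 0.979796
√(n−2) = √5 = 2.236068
t = r·√(n−2)/√(1−r²) = 0.20 · 2.236068 / 0.979796 = 0.456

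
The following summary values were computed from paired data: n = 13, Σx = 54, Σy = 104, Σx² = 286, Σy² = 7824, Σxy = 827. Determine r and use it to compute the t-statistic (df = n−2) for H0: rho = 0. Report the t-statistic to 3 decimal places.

2.497

Numerator: nΣxy − (Σx)(Σy) = 13·827 − (54)(104) = 5135
Denominator: √[(nΣx²−(Σx)²)(nΣy²−(Σy)²)]
  nΣx²−(Σx)² = 13·286 − 2916 = 802;  nΣy²−(Σy)² = 13·7824 − 10816 = 90896
  √(802·90896) = √72898592 = 8538.0672
r = 5135 / 8538.0672 = 0.6014
t = r·√(n−2)/√(1−r²) = 0.6014·√11 / √(1−0.361682) = 1.994618 / 0.798948 = 2.497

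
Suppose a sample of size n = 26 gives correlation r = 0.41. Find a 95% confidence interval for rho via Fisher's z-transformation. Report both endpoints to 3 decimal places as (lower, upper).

(0.027, 0.688)

z_r = atanh(0.41) = 0.435611;  SE = 1/√(n−3) = 1/√23 = 0.208514
z-limits: 0.435611 ± 1.960·0.208514 = 0.435611 ± 0.408687 = [0.026924, 0.844298]
ρ-limits: (tanh 0.026924, tanh 0.844298) = (0.027, 0.688)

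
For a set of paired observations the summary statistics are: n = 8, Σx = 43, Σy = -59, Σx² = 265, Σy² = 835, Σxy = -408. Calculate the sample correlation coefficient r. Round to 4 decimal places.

S_xy = nΣxy − ΣxΣy = 8·(-408) − 43·(-59) = -3264 − (-2537) = -727
S_xx = nΣx² − (Σx)² = 8·265 − 43² = 2120 − 1849 = 271
S_yy = nΣy² − (Σy)² = 8·835 − (-59)² = 6680 − 3481 = 3199
r = S_xy / √(S_xx·S_yy) = -727 / √(271·3199) = -727 / √866929 = -727 / 931.0902 = -0.7808

-0.7808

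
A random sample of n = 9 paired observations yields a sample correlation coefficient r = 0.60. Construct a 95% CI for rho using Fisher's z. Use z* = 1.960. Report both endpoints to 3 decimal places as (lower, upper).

(-0.107, 0.904)

Fisher z: z_r = atanh(r) = ½·ln((1+0.60)/(1−0.60)) = 0.693147
SE(z) = 1/√(n−3) = 1/√6 = 0.408248
95% ⇒ z* = 1.960; margin = 1.960·0.408248 = 0.800166
CI on z-scale: (-0.107019, 1.493313)
Back-transform: tanh(-0.107019) = -0.106612, tanh(1.493313) = 0.903933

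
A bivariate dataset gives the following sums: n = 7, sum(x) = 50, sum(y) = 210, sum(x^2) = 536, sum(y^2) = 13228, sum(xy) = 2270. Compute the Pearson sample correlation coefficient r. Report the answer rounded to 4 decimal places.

0.6917

S_xy = nΣxy − ΣxΣy = 7·2270 − 50·210 = 15890 − 10500 = 5390
S_xx = nΣx² − (Σx)² = 7·536 − 50² = 3752 − 2500 = 1252
S_yy = nΣy² − (Σy)² = 7·13228 − 210² = 92596 − 44100 = 48496
r = S_xy / √(S_xx·S_yy) = 5390 / √(1252·48496) = 5390 / √60716992 = 5390 / 7792.1109 = 0.6917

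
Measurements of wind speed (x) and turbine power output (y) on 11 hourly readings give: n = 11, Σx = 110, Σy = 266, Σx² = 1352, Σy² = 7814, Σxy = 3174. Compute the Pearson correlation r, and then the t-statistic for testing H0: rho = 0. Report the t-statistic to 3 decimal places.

5.321

Numerator: nΣxy − (Σx)(Σy) = 11·3174 − (110)(266) = 5654
Denominator: √[(nΣx²−(Σx)²)(nΣy²−(Σy)²)]
  nΣx²−(Σx)² = 11·1352 − 12100 = 2772;  nΣy²−(Σy)² = 11·7814 − 70756 = 15198
  √(2772·15198) = √42128856 = 6490.6745
r = 5654 / 6490.6745 = 0.8711
t = r·√(n−2)/√(1−r²) = 0.8711·√9 / √(1−0.758815) = 2.613300 / 0.491106 = 5.321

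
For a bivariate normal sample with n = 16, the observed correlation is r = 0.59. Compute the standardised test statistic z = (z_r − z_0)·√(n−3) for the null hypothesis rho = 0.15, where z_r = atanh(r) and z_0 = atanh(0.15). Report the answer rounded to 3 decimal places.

z_r = atanh(0.59) = 0.677666,  z_0 = atanh(0.15) = 0.151140
SE = 1/√(n−3) = 1/√13 = 0.277350
z = (z_r − z_0)/SE = (0.677666 − 0.151140) / 0.277350 = 0.526526 / 0.277350 = 1.898

1.898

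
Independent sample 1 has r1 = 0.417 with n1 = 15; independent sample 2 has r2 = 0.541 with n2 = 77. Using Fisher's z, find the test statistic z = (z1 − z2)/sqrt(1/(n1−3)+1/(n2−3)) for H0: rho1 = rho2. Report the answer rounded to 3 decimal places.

-0.519

Fisher z-transforms: z1 = atanh(0.417) = 0.444055, z2 = atanh(0.541) = 0.605568; difference d = -0.161513
Var(d) = 1/12 + 1/74 = 0.0833333 + 0.0135135 = 0.0968468
z = d/√Var(d) = -0.161513 / √0.0968468 = -0.161513 / 0.311202 = -0.519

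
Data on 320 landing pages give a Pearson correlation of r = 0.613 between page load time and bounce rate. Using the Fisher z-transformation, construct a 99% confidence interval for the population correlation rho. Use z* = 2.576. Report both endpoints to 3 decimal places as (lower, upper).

Fisher z: z_r = atanh(r) = ½·ln((1+0.613)/(1−0.613)) = 0.713713
SE(z) = 1/√(n−3) = 1/√317 = 0.056166
99% ⇒ z* = 2.576; margin = 2.576·0.056166 = 0.144684
CI on z-scale: (0.569029, 0.858397)
Back-transform: tanh(0.569029) = 0.514646, tanh(0.858397) = 0.695431

(0.515, 0.695)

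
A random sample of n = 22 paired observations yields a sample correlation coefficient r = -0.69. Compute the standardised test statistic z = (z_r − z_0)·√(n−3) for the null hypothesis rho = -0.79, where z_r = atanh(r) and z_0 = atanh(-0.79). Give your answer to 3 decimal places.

0.974

z_r = atanh(-0.69) = -0.847956,  z_0 = atanh(-0.79) = -1.071432
SE = 1/√(n−3) = 1/√19 = 0.229416
z = (z_r − z_0)/SE = (-0.847956 − (-1.071432)) / 0.229416 = 0.223476 / 0.229416 = 0.974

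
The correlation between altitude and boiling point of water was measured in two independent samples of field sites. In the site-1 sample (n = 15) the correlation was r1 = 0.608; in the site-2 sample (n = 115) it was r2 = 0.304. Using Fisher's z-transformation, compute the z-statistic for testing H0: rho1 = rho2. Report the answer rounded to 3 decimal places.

1.290

Fisher z-transforms: z1 = atanh(0.608) = 0.705742, z2 = atanh(0.304) = 0.313921; difference d = 0.391821
Var(d) = 1/12 + 1/112 = 0.0833333 + 0.0089286 = 0.0922619
z = d/√Var(d) = 0.391821 / √0.0922619 = 0.391821 / 0.303746 = 1.290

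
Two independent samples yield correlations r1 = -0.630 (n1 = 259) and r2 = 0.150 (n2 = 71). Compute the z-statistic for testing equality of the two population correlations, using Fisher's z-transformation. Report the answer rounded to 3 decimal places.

Fisher z-transforms: z1 = atanh(-0.630) = -0.741416, z2 = atanh(0.150) = 0.151140; difference d = -0.892556
Var(d) = 1/256 + 1/68 = 0.0039062 + 0.0147059 = 0.0186121
z = d/√Var(d) = -0.892556 / √0.0186121 = -0.892556 / 0.136426 = -6.542

-6.542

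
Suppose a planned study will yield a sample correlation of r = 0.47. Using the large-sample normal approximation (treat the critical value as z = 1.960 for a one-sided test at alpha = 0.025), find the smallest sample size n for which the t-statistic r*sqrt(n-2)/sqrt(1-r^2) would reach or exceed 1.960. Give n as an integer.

16

Need r·√(n−2)/√(1−r²) ≥ 1.960
√(n−2) ≥ 1.960·√(1−0.2209) / 0.47 = 1.960·0.882666 / 0.47 = 3.6809
n−2 ≥ 13.5490  ⇒  n ≥ 15.5490
Smallest integer n = 16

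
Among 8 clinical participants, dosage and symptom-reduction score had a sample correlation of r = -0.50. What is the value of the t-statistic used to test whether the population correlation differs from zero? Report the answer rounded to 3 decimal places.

-1.414

1 − r² = 1 − 0.2500 = 0.7500;  √(1−r²) = 0.866025
√(n−2) = √6 = 2.449490
t = r·√(n−2)/√(1−r²) = -0.50 · 2.449490 / 0.866025 = -1.414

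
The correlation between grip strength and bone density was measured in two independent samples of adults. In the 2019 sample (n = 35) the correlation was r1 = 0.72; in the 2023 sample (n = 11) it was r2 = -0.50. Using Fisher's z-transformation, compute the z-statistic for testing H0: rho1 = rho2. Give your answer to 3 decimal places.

3.686

z1 = atanh(0.72) = 0.907645,  z2 = atanh(-0.50) = -0.549306
SE = √(1/(n1−3) + 1/(n2−3)) = √(1/32 + 1/8) = √(0.0312500 + 0.1250000) = √0.1562500 = 0.395285
z = (z1 − z2)/SE = (0.907645 − (-0.549306)) / 0.395285 = 1.456951 / 0.395285 = 3.686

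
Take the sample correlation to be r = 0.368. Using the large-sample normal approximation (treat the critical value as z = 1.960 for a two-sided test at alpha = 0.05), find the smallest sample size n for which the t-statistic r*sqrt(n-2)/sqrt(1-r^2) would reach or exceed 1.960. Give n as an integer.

r√(n−2)/√(1−r²) ≥ 1.960  ⇔  n−2 ≥ (1.960)²·(1−r²)/r²
(1−r²)/r² = (1−0.135424)/0.135424 = 6.3842
n ≥ 2 + 3.8416·6.3842 = 2 + 24.5255 = 26.5255
⌈26.5255⌉ = 27

27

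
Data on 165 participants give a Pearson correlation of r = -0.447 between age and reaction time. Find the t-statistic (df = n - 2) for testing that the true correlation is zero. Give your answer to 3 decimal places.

-6.380

1 − r² = 1 − 0.199809 = 0.800191;  √(1−r²) = 0.894534
√(n−2) = √163 = 12.767145
t = r·√(n−2)/√(1−r²) = -0.447 · 12.767145 / 0.894534 = -6.380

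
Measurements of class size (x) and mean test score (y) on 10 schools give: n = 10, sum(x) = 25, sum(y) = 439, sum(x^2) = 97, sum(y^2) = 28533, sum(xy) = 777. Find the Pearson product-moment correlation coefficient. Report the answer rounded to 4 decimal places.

Numerator: nΣxy − (Σx)(Σy) = 10·777 − (25)(439) = -3205
Denominator: √[(nΣx²−(Σx)²)(nΣy²−(Σy)²)]
  nΣx²−(Σx)² = 10·97 − 625 = 345;  nΣy²−(Σy)² = 10·28533 − 192721 = 92609
  √(345·92609) = √31950105 = 5652.4424
r = -3205 / 5652.4424 = -0.5670

-0.5670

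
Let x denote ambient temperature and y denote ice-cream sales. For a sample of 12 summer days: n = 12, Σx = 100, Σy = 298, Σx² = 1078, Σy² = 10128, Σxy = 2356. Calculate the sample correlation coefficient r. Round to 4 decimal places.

Numerator: nΣxy − (Σx)(Σy) = 12·2356 − (100)(298) = -1528
Denominator: √[(nΣx²−(Σx)²)(nΣy²−(Σy)²)]
  nΣx²−(Σx)² = 12·1078 − 10000 = 2936;  nΣy²−(Σy)² = 12·10128 − 88804 = 32732
  √(2936·32732) = √96101152 = 9803.1195
r = -1528 / 9803.1195 = -0.1559

-0.1559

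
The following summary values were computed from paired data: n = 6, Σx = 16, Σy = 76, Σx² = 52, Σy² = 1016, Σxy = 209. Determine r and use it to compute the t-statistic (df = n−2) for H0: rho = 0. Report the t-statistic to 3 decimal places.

0.592

S_xy = nΣxy − ΣxΣy = 6·209 − 16·76 = 1254 − 1216 = 38
S_xx = nΣx² − (Σx)² = 6·52 − 16² = 312 − 256 = 56
S_yy = nΣy² − (Σy)² = 6·1016 − 76² = 6096 − 5776 = 320
r = S_xy / √(S_xx·S_yy) = 38 / √(56·320) = 38 / √17920 = 38 / 133.8656 = 0.2839
t = r·√(n−2)/√(1−r²) = 0.2839·√4 / √(1−0.080599) = 0.567800 / 0.958854 = 0.592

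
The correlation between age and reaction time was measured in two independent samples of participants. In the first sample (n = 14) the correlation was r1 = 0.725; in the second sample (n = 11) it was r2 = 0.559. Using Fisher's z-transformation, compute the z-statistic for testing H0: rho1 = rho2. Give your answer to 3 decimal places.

z1 = atanh(0.725) = 0.918106,  z2 = atanh(0.559) = 0.631377
SE = √(1/(n1−3) + 1/(n2−3)) = √(1/11 + 1/8) = √(0.0909091 + 0.1250000) = √0.2159091 = 0.464660
z = (z1 − z2)/SE = (0.918106 − 0.631377) / 0.464660 = 0.286729 / 0.464660 = 0.617

0.617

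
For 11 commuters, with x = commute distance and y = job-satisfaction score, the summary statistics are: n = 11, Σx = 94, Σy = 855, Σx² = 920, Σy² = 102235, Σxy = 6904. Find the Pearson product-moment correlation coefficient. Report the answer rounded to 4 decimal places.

S_xy = nΣxy − ΣxΣy = 11·6904 − 94·855 = 75944 − 80370 = -4426
S_xx = nΣx² − (Σx)² = 11·920 − 94² = 10120 − 8836 = 1284
S_yy = nΣy² − (Σy)² = 11·102235 − 855² = 1124585 − 731025 = 393560
r = S_xy / √(S_xx·S_yy) = -4426 / √(1284·393560) = -4426 / √505331040 = -4426 / 22479.5694 = -0.1969

-0.1969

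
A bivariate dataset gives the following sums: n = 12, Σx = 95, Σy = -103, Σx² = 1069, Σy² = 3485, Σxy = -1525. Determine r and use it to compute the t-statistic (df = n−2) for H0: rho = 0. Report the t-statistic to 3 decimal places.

-3.962

Numerator: nΣxy − (Σx)(Σy) = 12·(-1525) − (95)(-103) = -8515
Denominator: √[(nΣx²−(Σx)²)(nΣy²−(Σy)²)]
  nΣx²−(Σx)² = 12·1069 − 9025 = 3803;  nΣy²−(Σy)² = 12·3485 − 10609 = 31211
  √(3803·31211) = √118695433 = 10894.7434
r = -8515 / 10894.7434 = -0.7816
t = r·√(n−2)/√(1−r²) = -0.7816·√10 / √(1−0.610899) = -2.471636 / 0.623780 = -3.962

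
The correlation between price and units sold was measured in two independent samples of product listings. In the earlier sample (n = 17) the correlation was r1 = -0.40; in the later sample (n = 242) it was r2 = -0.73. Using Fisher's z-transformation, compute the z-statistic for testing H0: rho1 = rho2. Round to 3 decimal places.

Fisher z-transforms: z1 = atanh(-0.40) = -0.423649, z2 = atanh(-0.73) = -0.928727; difference d = 0.505078
Var(d) = 1/14 + 1/239 = 0.0714286 + 0.0041841 = 0.0756127
z = d/√Var(d) = 0.505078 / √0.0756127 = 0.505078 / 0.274978 = 1.837

1.837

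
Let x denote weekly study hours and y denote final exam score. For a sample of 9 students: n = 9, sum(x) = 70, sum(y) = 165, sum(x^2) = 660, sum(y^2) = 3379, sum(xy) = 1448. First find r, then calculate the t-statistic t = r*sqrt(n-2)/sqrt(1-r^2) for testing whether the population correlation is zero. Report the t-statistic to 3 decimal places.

S_xy = nΣxy − ΣxΣy = 9·1448 − 70·165 = 13032 − 11550 = 1482
S_xx = nΣx² − (Σx)² = 9·660 − 70² = 5940 − 4900 = 1040
S_yy = nΣy² − (Σy)² = 9·3379 − 165² = 30411 − 27225 = 3186
r = S_xy / √(S_xx·S_yy) = 1482 / √(1040·3186) = 1482 / √3313440 = 1482 / 1820.2857 = 0.8142
t = r·√(n−2)/√(1−r²) = 0.8142·√7 / √(1−0.662922) = 2.154171 / 0.580584 = 3.710

3.710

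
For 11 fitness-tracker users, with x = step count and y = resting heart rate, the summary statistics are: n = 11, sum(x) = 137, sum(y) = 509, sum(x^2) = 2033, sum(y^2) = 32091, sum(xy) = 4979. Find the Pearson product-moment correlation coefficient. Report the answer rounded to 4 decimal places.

Numerator: nΣxy − (Σx)(Σy) = 11·4979 − (137)(509) = -14964
Denominator: √[(nΣx²−(Σx)²)(nΣy²−(Σy)²)]
  nΣx²−(Σx)² = 11·2033 − 18769 = 3594;  nΣy²−(Σy)² = 11·32091 − 259081 = 93920
  √(3594·93920) = √337548480 = 18372.4925
r = -14964 / 18372.4925 = -0.8145

-0.8145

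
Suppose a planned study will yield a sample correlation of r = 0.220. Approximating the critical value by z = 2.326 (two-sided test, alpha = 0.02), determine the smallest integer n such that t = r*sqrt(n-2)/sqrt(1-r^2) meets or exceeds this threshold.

109

r√(n−2)/√(1−r²) ≥ 2.326  ⇔  n−2 ≥ (2.326)²·(1−r²)/r²
(1−r²)/r² = (1−0.048400)/0.048400 = 19.6612
n ≥ 2 + 5.410276·19.6612 = 2 + 106.3725 = 108.3725
⌈108.3725⌉ = 109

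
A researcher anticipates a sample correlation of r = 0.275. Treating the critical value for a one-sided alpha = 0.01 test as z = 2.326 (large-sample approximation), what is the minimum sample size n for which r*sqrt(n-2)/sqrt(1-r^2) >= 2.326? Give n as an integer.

r√(n−2)/√(1−r²) ≥ 2.326  ⇔  n−2 ≥ (2.326)²·(1−r²)/r²
(1−r²)/r² = (1−0.075625)/0.075625 = 12.2231
n ≥ 2 + 5.410276·12.2231 = 2 + 66.1303 = 68.1303
⌈68.1303⌉ = 69

69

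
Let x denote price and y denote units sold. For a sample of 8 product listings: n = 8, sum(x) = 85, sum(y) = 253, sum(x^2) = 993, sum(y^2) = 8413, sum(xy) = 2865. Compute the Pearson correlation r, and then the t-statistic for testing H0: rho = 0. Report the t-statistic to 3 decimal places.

S_xy = nΣxy − ΣxΣy = 8·2865 − 85·253 = 22920 − 21505 = 1415
S_xx = nΣx² − (Σx)² = 8·993 − 85² = 7944 − 7225 = 719
S_yy = nΣy² − (Σy)² = 8·8413 − 253² = 67304 − 64009 = 3295
r = S_xy / √(S_xx·S_yy) = 1415 / √(719·3295) = 1415 / √2369105 = 1415 / 1539.1897 = 0.9193
t = r·√(n−2)/√(1−r²) = 0.9193·√6 / √(1−0.845112) = 2.251816 / 0.393558 = 5.722

5.722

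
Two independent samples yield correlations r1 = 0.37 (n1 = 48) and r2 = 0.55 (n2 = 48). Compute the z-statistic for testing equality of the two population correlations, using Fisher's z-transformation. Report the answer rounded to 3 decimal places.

-1.091

Fisher z-transforms: z1 = atanh(0.37) = 0.388423, z2 = atanh(0.55) = 0.618381; difference d = -0.229958
Var(d) = 1/45 + 1/45 = 0.0222222 + 0.0222222 = 0.0444444
z = d/√Var(d) = -0.229958 / √0.0444444 = -0.229958 / 0.210818 = -1.091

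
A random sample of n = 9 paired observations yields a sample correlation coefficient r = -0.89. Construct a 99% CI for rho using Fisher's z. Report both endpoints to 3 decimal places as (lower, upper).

z_r = atanh(-0.89) = -1.421926;  SE = 1/√(n−3) = 1/√6 = 0.408248
z-limits: -1.421926 ± 2.576·0.408248 = -1.421926 ± 1.051647 = [-2.473573, -0.370279]
ρ-limits: (tanh -2.473573, tanh -0.370279) = (-0.986, -0.354)

(-0.986, -0.354)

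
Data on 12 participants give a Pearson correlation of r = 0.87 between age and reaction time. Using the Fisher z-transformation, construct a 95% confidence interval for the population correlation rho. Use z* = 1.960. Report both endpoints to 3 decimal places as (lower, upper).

(0.591, 0.963)

z_r = atanh(0.87) = 1.333080;  SE = 1/√(n−3) = 1/√9 = 0.333333
z-limits: 1.333080 ± 1.960·0.333333 = 1.333080 ± 0.653333 = [0.679747, 1.986413]
ρ-limits: (tanh 0.679747, tanh 1.986413) = (0.591, 0.963)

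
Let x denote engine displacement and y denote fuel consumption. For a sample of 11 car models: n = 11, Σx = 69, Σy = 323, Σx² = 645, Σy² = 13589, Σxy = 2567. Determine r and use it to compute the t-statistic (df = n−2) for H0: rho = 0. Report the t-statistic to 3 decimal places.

S_xy = nΣxy − ΣxΣy = 11·2567 − 69·323 = 28237 − 22287 = 5950
S_xx = nΣx² − (Σx)² = 11·645 − 69² = 7095 − 4761 = 2334
S_yy = nΣy² − (Σy)² = 11·13589 − 323² = 149479 − 104329 = 45150
r = S_xy / √(S_xx·S_yy) = 5950 / √(2334·45150) = 5950 / √105380100 = 5950 / 10265.4810 = 0.5796
t = r·√(n−2)/√(1−r²) = 0.5796·√9 / √(1−0.335936) = 1.738800 / 0.814901 = 2.134

2.134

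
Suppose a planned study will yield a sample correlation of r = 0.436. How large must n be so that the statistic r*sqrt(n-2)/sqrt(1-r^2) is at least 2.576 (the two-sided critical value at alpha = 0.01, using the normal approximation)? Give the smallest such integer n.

31

Need r·√(n−2)/√(1−r²) ≥ 2.576
√(n−2) ≥ 2.576·√(1−0.190096) / 0.436 = 2.576·0.899947 / 0.436 = 5.3171
n−2 ≥ 28.2716  ⇒  n ≥ 30.2716
Smallest integer n = 31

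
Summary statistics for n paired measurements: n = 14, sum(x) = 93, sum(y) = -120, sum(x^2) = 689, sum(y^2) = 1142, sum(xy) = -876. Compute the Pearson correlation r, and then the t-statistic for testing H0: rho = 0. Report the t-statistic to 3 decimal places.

Numerator: nΣxy − (Σx)(Σy) = 14·(-876) − (93)(-120) = -1104
Denominator: √[(nΣx²−(Σx)²)(nΣy²−(Σy)²)]
  nΣx²−(Σx)² = 14·689 − 8649 = 997;  nΣy²−(Σy)² = 14·1142 − 14400 = 1588
  √(997·1588) = √1583236 = 1258.2671
r = -1104 / 1258.2671 = -0.8774
t = r·√(n−2)/√(1−r²) = -0.8774·√12 / √(1−0.769831) = -3.039403 / 0.479759 = -6.335

-6.335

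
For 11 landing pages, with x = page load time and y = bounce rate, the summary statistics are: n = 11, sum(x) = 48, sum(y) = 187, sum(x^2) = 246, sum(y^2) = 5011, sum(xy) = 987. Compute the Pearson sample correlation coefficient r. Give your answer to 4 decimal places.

0.6609

S_xy = nΣxy − ΣxΣy = 11·987 − 48·187 = 10857 − 8976 = 1881
S_xx = nΣx² − (Σx)² = 11·246 − 48² = 2706 − 2304 = 402
S_yy = nΣy² − (Σy)² = 11·5011 − 187² = 55121 − 34969 = 20152
r = S_xy / √(S_xx·S_yy) = 1881 / √(402·20152) = 1881 / √8101104 = 1881 / 2846.2438 = 0.6609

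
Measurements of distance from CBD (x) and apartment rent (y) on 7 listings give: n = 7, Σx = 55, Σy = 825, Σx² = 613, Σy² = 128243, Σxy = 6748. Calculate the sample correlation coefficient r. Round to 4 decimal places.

Numerator: nΣxy − (Σx)(Σy) = 7·6748 − (55)(825) = 1861
Denominator: √[(nΣx²−(Σx)²)(nΣy²−(Σy)²)]
  nΣx²−(Σx)² = 7·613 − 3025 = 1266;  nΣy²−(Σy)² = 7·128243 − 680625 = 217076
  √(1266·217076) = √274818216 = 16577.6421
r = 1861 / 16577.6421 = 0.1123

0.1123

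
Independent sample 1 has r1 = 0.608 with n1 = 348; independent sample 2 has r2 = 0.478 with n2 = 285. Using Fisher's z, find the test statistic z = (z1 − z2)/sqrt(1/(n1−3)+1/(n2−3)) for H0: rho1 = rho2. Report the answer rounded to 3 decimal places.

z1 = atanh(0.608) = 0.705742,  z2 = atanh(0.478) = 0.520389
SE = √(1/(n1−3) + 1/(n2−3)) = √(1/345 + 1/282) = √(0.0028986 + 0.0035461) = √0.0064447 = 0.080279
z = (z1 − z2)/SE = (0.705742 − 0.520389) / 0.080279 = 0.185353 / 0.080279 = 2.309

2.309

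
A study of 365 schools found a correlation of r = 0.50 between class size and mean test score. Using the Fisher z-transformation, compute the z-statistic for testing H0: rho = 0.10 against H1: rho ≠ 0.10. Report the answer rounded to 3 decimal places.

8.542

Fisher z: atanh(0.50) = 0.549306, atanh(0.10) = 0.100335
z = (z_r − z_0)·√(n−3) = (0.549306 − 0.100335)·√362 = 0.448971 · 19.026298 = 8.542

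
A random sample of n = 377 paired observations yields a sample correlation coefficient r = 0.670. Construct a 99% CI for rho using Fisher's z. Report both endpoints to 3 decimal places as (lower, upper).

(0.590, 0.737)

Fisher z: z_r = atanh(r) = ½·ln((1+0.670)/(1−0.670)) = 0.810743
SE(z) = 1/√(n−3) = 1/√374 = 0.051709
99% ⇒ z* = 2.576; margin = 2.576·0.051709 = 0.133202
CI on z-scale: (0.677541, 0.943945)
Back-transform: tanh(0.677541) = 0.589918, tanh(0.943945) = 0.737030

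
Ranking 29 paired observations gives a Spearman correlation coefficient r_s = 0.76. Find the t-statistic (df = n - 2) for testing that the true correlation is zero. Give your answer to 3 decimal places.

6.076

1 − r_s² = 1 − 0.5776 = 0.4224;  √(1−r_s²) = 0.649923
√(n−2) = √27 = 5.196152
t = r_s·√(n−2)/√(1−r_s²) = 0.76 · 5.196152 / 0.649923 = 6.076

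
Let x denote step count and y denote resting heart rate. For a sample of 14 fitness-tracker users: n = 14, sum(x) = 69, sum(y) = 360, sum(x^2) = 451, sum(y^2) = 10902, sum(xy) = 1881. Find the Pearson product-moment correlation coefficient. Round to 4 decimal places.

Numerator: nΣxy − (Σx)(Σy) = 14·1881 − (69)(360) = 1494
Denominator: √[(nΣx²−(Σx)²)(nΣy²−(Σy)²)]
  nΣx²−(Σx)² = 14·451 − 4761 = 1553;  nΣy²−(Σy)² = 14·10902 − 129600 = 23028
  √(1553·23028) = √35762484 = 5980.1742
r = 1494 / 5980.1742 = 0.2498

0.2498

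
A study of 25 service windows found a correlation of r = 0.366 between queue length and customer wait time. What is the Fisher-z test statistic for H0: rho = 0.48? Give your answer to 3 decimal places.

Fisher z: atanh(0.366) = 0.383797, atanh(0.48) = 0.522984
z = (z_r − z_0)·√(n−3) = (0.383797 − 0.522984)·√22 = -0.139187 · 4.690416 = -0.653

-0.653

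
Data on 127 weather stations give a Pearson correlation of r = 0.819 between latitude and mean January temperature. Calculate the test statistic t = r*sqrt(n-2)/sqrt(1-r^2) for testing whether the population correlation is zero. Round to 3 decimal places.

1 − r² = 1 − 0.670761 = 0.329239;  √(1−r²) = 0.573794
√(n−2) = √125 = 11.180340
t = r·√(n−2)/√(1−r²) = 0.819 · 11.180340 / 0.573794 = 15.958

15.958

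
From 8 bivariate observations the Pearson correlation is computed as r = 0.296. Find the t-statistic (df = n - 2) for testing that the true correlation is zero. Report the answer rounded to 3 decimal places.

0.759

t = r·√(n−2) / √(1−r²) with r = 0.296, n = 8
  = 0.296·√6 / √(1 − 0.087616)
  = 0.296·2.449490 / 0.955188
  = 0.725049 / 0.955188 = 0.759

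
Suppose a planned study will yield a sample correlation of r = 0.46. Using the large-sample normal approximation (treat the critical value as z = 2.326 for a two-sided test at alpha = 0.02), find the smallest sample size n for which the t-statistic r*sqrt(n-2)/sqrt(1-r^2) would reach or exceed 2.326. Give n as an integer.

23

Need r·√(n−2)/√(1−r²) ≥ 2.326
√(n−2) ≥ 2.326·√(1−0.2116) / 0.46 = 2.326·0.887919 / 0.46 = 4.4898
n−2 ≥ 20.1583  ⇒  n ≥ 22.1583
Smallest integer n = 23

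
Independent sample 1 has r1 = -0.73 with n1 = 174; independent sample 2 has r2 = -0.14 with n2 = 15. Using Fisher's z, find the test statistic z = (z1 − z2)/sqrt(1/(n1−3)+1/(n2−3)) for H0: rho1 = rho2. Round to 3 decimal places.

-2.638

z1 = atanh(-0.73) = -0.928727,  z2 = atanh(-0.14) = -0.140926
SE = √(1/(n1−3) + 1/(n2−3)) = √(1/171 + 1/12) = √(0.0058480 + 0.0833333) = √0.0891813 = 0.298632
z = (z1 − z2)/SE = (-0.928727 − (-0.140926)) / 0.298632 = -0.787801 / 0.298632 = -2.638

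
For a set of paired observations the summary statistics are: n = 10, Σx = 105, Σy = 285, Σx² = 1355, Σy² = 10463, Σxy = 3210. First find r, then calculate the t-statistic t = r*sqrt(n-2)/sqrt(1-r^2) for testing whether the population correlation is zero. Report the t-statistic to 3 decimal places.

Numerator: nΣxy − (Σx)(Σy) = 10·3210 − (105)(285) = 2175
Denominator: √[(nΣx²−(Σx)²)(nΣy²−(Σy)²)]
  nΣx²−(Σx)² = 10·1355 − 11025 = 2525;  nΣy²−(Σy)² = 10·10463 − 81225 = 23405
  √(2525·23405) = √59097625 = 7687.4980
r = 2175 / 7687.4980 = 0.2829
t = r·√(n−2)/√(1−r²) = 0.2829·√8 / √(1−0.080032) = 0.800162 / 0.959150 = 0.834

0.834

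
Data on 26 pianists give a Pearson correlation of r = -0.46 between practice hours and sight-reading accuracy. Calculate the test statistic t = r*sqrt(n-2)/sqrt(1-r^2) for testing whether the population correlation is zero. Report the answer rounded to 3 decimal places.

1 − r² = 1 − 0.2116 = 0.7884;  √(1−r²) = 0.887919
√(n−2) = √24 = 4.898979
t = r·√(n−2)/√(1−r²) = -0.46 · 4.898979 / 0.887919 = -2.538

-2.538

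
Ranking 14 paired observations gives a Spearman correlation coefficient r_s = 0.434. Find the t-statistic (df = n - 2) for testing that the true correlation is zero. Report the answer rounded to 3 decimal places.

t = r_s·√(n−2) / √(1−r_s²) with r_s = 0.434, n = 14
  = 0.434·√12 / √(1 − 0.188356)
  = 0.434·3.464102 / 0.900913
  = 1.503420 / 0.900913 = 1.669

1.669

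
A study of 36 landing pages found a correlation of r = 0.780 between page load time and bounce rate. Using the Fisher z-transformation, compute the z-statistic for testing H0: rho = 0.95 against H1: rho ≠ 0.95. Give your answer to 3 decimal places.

Fisher z: atanh(0.780) = 1.045371, atanh(0.95) = 1.831781
z = (z_r − z_0)·√(n−3) = (1.045371 − 1.831781)·√33 = -0.786410 · 5.744563 = -4.518

-4.518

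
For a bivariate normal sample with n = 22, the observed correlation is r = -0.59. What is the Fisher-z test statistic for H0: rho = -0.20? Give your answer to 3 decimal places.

-2.070

Fisher z: atanh(-0.59) = -0.677666, atanh(-0.20) = -0.202733
z = (z_r − z_0)·√(n−3) = (-0.677666 − (-0.202733))·√19 = -0.474933 · 4.358899 = -2.070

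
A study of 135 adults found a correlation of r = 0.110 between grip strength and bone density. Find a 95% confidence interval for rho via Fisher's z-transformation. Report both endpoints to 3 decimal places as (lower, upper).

Fisher z: z_r = atanh(r) = ½·ln((1+0.110)/(1−0.110)) = 0.110447
SE(z) = 1/√(n−3) = 1/√132 = 0.087039
95% ⇒ z* = 1.960; margin = 1.960·0.087039 = 0.170596
CI on z-scale: (-0.060149, 0.281043)
Back-transform: tanh(-0.060149) = -0.060077, tanh(0.281043) = 0.273870

(-0.060, 0.274)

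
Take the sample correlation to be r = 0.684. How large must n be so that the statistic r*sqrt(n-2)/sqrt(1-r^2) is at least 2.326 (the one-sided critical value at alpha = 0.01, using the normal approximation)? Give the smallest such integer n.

9

r√(n−2)/√(1−r²) ≥ 2.326  ⇔  n−2 ≥ (2.326)²·(1−r²)/r²
(1−r²)/r² = (1−0.467856)/0.467856 = 1.1374
n ≥ 2 + 5.410276·1.1374 = 2 + 6.1536 = 8.1536
⌈8.1536⌉ = 9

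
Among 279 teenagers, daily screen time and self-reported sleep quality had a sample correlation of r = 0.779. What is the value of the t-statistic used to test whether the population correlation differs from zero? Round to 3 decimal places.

20.677

1 − r² = 1 − 0.606841 = 0.393159;  √(1−r²) = 0.627024
√(n−2) = √277 = 16.643317
t = r·√(n−2)/√(1−r²) = 0.779 · 16.643317 / 0.627024 = 20.677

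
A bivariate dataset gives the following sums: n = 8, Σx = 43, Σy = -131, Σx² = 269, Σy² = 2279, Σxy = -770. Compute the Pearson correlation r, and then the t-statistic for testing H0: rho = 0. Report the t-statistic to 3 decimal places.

Numerator: nΣxy − (Σx)(Σy) = 8·(-770) − (43)(-131) = -527
Denominator: √[(nΣx²−(Σx)²)(nΣy²−(Σy)²)]
  nΣx²−(Σx)² = 8·269 − 1849 = 303;  nΣy²−(Σy)² = 8·2279 − 17161 = 1071
  √(303·1071) = √324513 = 569.6604
r = -527 / 569.6604 = -0.9251
t = r·√(n−2)/√(1−r²) = -0.9251·√6 / √(1−0.855810) = -2.266023 / 0.379724 = -5.968

-5.968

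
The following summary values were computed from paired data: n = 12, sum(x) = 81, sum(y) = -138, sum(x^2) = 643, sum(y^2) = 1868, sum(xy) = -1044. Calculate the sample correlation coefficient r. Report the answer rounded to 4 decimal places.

S_xy = nΣxy − ΣxΣy = 12·(-1044) − 81·(-138) = -12528 − (-11178) = -1350
S_xx = nΣx² − (Σx)² = 12·643 − 81² = 7716 − 6561 = 1155
S_yy = nΣy² − (Σy)² = 12·1868 − (-138)² = 22416 − 19044 = 3372
r = S_xy / √(S_xx·S_yy) = -1350 / √(1155·3372) = -1350 / √3894660 = -1350 / 1973.4893 = -0.6841

-0.6841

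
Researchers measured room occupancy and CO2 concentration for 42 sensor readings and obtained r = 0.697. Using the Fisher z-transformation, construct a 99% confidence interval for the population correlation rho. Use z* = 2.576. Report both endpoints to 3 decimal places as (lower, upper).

Fisher z: z_r = atanh(r) = ½·ln((1+0.697)/(1−0.697)) = 0.861442
SE(z) = 1/√(n−3) = 1/√39 = 0.160128
99% ⇒ z* = 2.576; margin = 2.576·0.160128 = 0.412490
CI on z-scale: (0.448952, 1.273932)
Back-transform: tanh(0.448952) = 0.421037, tanh(1.273932) = 0.854860

(0.421, 0.855)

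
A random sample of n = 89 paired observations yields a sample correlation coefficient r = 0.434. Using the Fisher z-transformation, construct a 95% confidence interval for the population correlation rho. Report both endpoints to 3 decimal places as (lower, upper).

z_r = atanh(0.434) = 0.464814;  SE = 1/√(n−3) = 1/√86 = 0.107833
z-limits: 0.464814 ± 1.960·0.107833 = 0.464814 ± 0.211353 = [0.253461, 0.676167]
ρ-limits: (tanh 0.253461, tanh 0.676167) = (0.248, 0.589)

(0.248, 0.589)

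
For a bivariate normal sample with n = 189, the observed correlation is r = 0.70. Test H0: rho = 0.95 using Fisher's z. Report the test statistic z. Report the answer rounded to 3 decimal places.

-13.154

z_r = atanh(0.70) = 0.867301,  z_0 = atanh(0.95) = 1.831781
SE = 1/√(n−3) = 1/√186 = 0.073324
z = (z_r − z_0)/SE = (0.867301 − 1.831781) / 0.073324 = -0.964480 / 0.073324 = -13.154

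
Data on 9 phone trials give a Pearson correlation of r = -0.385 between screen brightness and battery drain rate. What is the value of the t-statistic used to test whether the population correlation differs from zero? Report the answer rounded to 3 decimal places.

-1.104

t = r·√(n−2) / √(1−r²) with r = -0.385, n = 9
  = -0.385·√7 / √(1 − 0.148225)
  = -0.385·2.645751 / 0.922917
  = -1.018614 / 0.922917 = -1.104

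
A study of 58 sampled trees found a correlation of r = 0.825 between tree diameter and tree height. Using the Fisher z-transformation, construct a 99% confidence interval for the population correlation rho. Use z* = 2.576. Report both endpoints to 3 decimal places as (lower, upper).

Fisher z: z_r = atanh(r) = ½·ln((1+0.825)/(1−0.825)) = 1.172275
SE(z) = 1/√(n−3) = 1/√55 = 0.134840
99% ⇒ z* = 2.576; margin = 2.576·0.134840 = 0.347348
CI on z-scale: (0.824927, 1.519623)
Back-transform: tanh(0.824927) = 0.677743, tanh(1.519623) = 0.908632

(0.678, 0.909)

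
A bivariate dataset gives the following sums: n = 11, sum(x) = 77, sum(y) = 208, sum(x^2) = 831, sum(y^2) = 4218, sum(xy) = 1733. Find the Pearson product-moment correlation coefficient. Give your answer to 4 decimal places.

0.9604

S_xy = nΣxy − ΣxΣy = 11·1733 − 77·208 = 19063 − 16016 = 3047
S_xx = nΣx² − (Σx)² = 11·831 − 77² = 9141 − 5929 = 3212
S_yy = nΣy² − (Σy)² = 11·4218 − 208² = 46398 − 43264 = 3134
r = S_xy / √(S_xx·S_yy) = 3047 / √(3212·3134) = 3047 / √10066408 = 3047 / 3172.7603 = 0.9604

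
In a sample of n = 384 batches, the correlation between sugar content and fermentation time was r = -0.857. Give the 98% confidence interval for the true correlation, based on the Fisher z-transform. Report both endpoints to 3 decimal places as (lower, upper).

Fisher z: z_r = atanh(r) = ½·ln((1+(-0.857))/(1−(-0.857))) = -1.281936
SE(z) = 1/√(n−3) = 1/√381 = 0.051232
98% ⇒ z* = 2.326; margin = 2.326·0.051232 = 0.119166
CI on z-scale: (-1.401102, -1.162770)
Back-transform: tanh(-1.401102) = -0.885590, tanh(-1.162770) = -0.821941

(-0.886, -0.822)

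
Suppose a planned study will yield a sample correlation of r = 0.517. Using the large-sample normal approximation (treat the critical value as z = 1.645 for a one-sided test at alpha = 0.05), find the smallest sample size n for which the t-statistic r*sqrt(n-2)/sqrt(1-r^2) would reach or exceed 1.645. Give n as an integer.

10

r√(n−2)/√(1−r²) ≥ 1.645  ⇔  n−2 ≥ (1.645)²·(1−r²)/r²
(1−r²)/r² = (1−0.267289)/0.267289 = 2.7413
n ≥ 2 + 2.706025·2.7413 = 2 + 7.4180 = 9.4180
⌈9.4180⌉ = 10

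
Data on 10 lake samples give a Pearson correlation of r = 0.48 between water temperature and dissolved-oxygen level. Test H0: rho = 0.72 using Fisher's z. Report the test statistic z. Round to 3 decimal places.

Fisher z: atanh(0.48) = 0.522984, atanh(0.72) = 0.907645
z = (z_r − z_0)·√(n−3) = (0.522984 − 0.907645)·√7 = -0.384661 · 2.645751 = -1.018

-1.018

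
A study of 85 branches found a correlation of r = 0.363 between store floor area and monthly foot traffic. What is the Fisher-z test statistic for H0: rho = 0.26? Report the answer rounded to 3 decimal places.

Fisher z: atanh(0.363) = 0.380337, atanh(0.26) = 0.266108
z = (z_r − z_0)·√(n−3) = (0.380337 − 0.266108)·√82 = 0.114229 · 9.055385 = 1.034

1.034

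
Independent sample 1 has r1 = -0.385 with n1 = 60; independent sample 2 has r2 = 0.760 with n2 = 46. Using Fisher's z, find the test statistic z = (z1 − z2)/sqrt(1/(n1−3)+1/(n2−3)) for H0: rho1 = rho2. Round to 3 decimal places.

-6.942

z1 = atanh(-0.385) = -0.405917,  z2 = atanh(0.760) = 0.996215
SE = √(1/(n1−3) + 1/(n2−3)) = √(1/57 + 1/43) = √(0.0175439 + 0.0232558) = √0.0407997 = 0.201989
z = (z1 − z2)/SE = (-0.405917 − 0.996215) / 0.201989 = -1.402132 / 0.201989 = -6.942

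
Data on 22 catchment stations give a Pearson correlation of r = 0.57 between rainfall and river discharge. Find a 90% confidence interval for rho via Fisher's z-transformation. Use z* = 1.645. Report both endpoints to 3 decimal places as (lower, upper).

(0.264, 0.772)

z_r = atanh(0.57) = 0.647523;  SE = 1/√(n−3) = 1/√19 = 0.229416
z-limits: 0.647523 ± 1.645·0.229416 = 0.647523 ± 0.377389 = [0.270134, 1.024912]
ρ-limits: (tanh 0.270134, tanh 1.024912) = (0.264, 0.772)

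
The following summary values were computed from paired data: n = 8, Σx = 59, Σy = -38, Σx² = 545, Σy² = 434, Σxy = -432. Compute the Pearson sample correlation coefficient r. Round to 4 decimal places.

Numerator: nΣxy − (Σx)(Σy) = 8·(-432) − (59)(-38) = -1214
Denominator: √[(nΣx²−(Σx)²)(nΣy²−(Σy)²)]
  nΣx²−(Σx)² = 8·545 − 3481 = 879;  nΣy²−(Σy)² = 8·434 − 1444 = 2028
  √(879·2028) = √1782612 = 1335.1449
r = -1214 / 1335.1449 = -0.9093

-0.9093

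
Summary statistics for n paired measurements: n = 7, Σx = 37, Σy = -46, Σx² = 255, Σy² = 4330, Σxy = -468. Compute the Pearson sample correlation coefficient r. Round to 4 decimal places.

Numerator: nΣxy − (Σx)(Σy) = 7·(-468) − (37)(-46) = -1574
Denominator: √[(nΣx²−(Σx)²)(nΣy²−(Σy)²)]
  nΣx²−(Σx)² = 7·255 − 1369 = 416;  nΣy²−(Σy)² = 7·4330 − 2116 = 28194
  √(416·28194) = √11728704 = 3424.7196
r = -1574 / 3424.7196 = -0.4596

-0.4596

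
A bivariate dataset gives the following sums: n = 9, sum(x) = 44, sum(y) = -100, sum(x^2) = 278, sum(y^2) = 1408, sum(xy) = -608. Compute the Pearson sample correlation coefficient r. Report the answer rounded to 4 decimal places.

S_xy = nΣxy − ΣxΣy = 9·(-608) − 44·(-100) = -5472 − (-4400) = -1072
S_xx = nΣx² − (Σx)² = 9·278 − 44² = 2502 − 1936 = 566
S_yy = nΣy² − (Σy)² = 9·1408 − (-100)² = 12672 − 10000 = 2672
r = S_xy / √(S_xx·S_yy) = -1072 / √(566·2672) = -1072 / √1512352 = -1072 / 1229.7772 = -0.8717

-0.8717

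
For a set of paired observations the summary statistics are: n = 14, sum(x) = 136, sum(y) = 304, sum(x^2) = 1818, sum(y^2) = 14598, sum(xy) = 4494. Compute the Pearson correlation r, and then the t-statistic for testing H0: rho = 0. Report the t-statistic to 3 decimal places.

4.221

Numerator: nΣxy − (Σx)(Σy) = 14·4494 − (136)(304) = 21572
Denominator: √[(nΣx²−(Σx)²)(nΣy²−(Σy)²)]
  nΣx²−(Σx)² = 14·1818 − 18496 = 6956;  nΣy²−(Σy)² = 14·14598 − 92416 = 111956
  √(6956·111956) = √778765936 = 27906.3781
r = 21572 / 27906.3781 = 0.7730
t = r·√(n−2)/√(1−r²) = 0.7730·√12 / √(1−0.597529) = 2.677751 / 0.634406 = 4.221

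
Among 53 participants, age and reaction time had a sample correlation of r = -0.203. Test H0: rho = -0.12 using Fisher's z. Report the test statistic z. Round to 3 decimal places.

-0.603

Fisher z: atanh(-0.203) = -0.205860, atanh(-0.12) = -0.120581
z = (z_r − z_0)·√(n−3) = (-0.205860 − (-0.120581))·√50 = -0.085279 · 7.071068 = -0.603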